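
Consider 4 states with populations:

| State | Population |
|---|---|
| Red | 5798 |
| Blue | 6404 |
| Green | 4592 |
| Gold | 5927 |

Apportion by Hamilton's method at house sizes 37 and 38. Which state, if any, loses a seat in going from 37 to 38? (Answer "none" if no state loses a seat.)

Green

At 37 seats: Red 9, Blue 10, Green 8, Gold 10.
At 38 seats: Red 10, Blue 11, Green 7, Gold 10.
Green drops from 8 to 7.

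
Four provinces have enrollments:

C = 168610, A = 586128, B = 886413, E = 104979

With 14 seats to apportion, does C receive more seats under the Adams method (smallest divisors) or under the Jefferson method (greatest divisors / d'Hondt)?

Adams: C 2, A 4, B 7, E 1.
Jefferson: C 1, A 5, B 8, E 0.
C gets 2 under Adams and 1 under Jefferson.

Adams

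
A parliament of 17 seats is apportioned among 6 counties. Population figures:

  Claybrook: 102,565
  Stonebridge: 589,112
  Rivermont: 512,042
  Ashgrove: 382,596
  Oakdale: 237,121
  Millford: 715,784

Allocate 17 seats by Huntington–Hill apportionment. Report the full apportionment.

Claybrook 1; Stonebridge 4; Rivermont 3; Ashgrove 2; Oakdale 2; Millford 5

With divisor 158124: modified quotas Claybrook 0.649, Stonebridge 3.726, Rivermont 3.238, Ashgrove 2.420, Oakdale 1.500, Millford 4.527.
Geometric-mean thresholds: Claybrook (min 1), Stonebridge √(3·4)=3.464, Rivermont √(3·4)=3.464, Ashgrove √(2·3)=2.449, Oakdale √(1·2)=1.414, Millford √(4·5)=4.472.
Each quota rounded against its threshold gives Claybrook 1, Stonebridge 4, Rivermont 3, Ashgrove 2, Oakdale 2, Millford 5 (total 17).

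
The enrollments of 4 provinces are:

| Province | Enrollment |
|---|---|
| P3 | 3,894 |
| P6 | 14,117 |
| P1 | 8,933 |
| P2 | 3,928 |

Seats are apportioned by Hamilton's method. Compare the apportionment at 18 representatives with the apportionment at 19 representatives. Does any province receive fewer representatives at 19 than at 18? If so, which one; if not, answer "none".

At 18 seats: P3 2, P6 8, P1 5, P2 3.
At 19 seats: P3 2, P6 9, P1 6, P2 2.
P2 drops from 3 to 2.

P2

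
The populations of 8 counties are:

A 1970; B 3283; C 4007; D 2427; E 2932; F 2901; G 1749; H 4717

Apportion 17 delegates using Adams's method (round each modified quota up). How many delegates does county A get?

Standard divisor 23986/17 ≈ 1410.941; standard quotas: A 1.396, B 2.327, C 2.840, D 1.720, E 2.078, F 2.056, G 1.240, H 3.343.
Rounding up gives 2, 3, 3, 2, 3, 3, 2, 4 = 22 seats, so the divisor must be adjusted.
With modified divisor 1900: modified quotas A 1.037, B 1.728, C 2.109, D 1.277, E 1.543, F 1.527, G 0.921, H 2.483.
Rounding up: A 2, B 2, C 3, D 2, E 2, F 2, G 1, H 3 (total 17).
A receives 2.

2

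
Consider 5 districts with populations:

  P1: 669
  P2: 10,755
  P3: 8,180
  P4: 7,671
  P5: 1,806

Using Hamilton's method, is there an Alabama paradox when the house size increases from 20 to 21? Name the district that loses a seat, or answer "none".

P1

At 20 seats: P1 1, P2 7, P3 6, P4 5, P5 1.
At 21 seats: P1 0, P2 8, P3 6, P4 6, P5 1.
P1 drops from 1 to 0.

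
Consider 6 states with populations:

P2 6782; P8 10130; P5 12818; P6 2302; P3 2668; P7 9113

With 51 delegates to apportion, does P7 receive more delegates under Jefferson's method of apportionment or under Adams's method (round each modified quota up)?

Jefferson

Jefferson: P2 8, P8 12, P5 15, P6 2, P3 3, P7 11.
Adams: P2 8, P8 12, P5 15, P6 3, P3 3, P7 10.
P7 gets 11 under Jefferson and 10 under Adams.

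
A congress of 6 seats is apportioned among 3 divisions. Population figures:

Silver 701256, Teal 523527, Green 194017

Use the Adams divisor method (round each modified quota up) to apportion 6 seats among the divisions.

Silver: 3, Teal: 2, Green: 1

Standard divisor 1418800/6 ≈ 236466.667; standard quotas: Silver 2.966, Teal 2.214, Green 0.820.
Rounding up gives 3, 3, 1 = 7 seats, so the divisor must be adjusted.
With modified divisor 306200: modified quotas Silver 2.290, Teal 1.710, Green 0.634.
Rounding up: Silver 3, Teal 2, Green 1 (total 6).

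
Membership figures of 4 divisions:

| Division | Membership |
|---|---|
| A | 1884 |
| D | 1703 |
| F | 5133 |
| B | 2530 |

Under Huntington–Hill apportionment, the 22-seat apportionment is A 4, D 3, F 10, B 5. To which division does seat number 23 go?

Priority for the next seat is population ÷ (√(s·(s+1))).
Priorities: A 421.275, D 491.614, F 489.412, B 461.913.
Highest priority: D.

D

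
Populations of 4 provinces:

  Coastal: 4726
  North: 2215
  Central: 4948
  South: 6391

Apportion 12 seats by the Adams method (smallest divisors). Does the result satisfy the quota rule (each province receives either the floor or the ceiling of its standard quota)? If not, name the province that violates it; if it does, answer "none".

Standard quotas: Coastal 3.102, North 1.454, Central 3.248, South 4.195.
Adams allocation: Coastal 3, North 2, Central 3, South 4.
Every allocation lies between the lower and upper quota.

none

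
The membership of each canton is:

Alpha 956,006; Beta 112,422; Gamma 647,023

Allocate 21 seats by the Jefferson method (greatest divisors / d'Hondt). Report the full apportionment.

Alpha=12; Beta=1; Gamma=8

Standard divisor 1715451/21 ≈ 81688.143; standard quotas: Alpha 11.703, Beta 1.376, Gamma 7.921.
Rounding down gives 11, 1, 7 = 19 seats, so the divisor must be adjusted.
With modified divisor 76600: modified quotas Alpha 12.480, Beta 1.468, Gamma 8.447.
Rounding down: Alpha 12, Beta 1, Gamma 8 (total 21).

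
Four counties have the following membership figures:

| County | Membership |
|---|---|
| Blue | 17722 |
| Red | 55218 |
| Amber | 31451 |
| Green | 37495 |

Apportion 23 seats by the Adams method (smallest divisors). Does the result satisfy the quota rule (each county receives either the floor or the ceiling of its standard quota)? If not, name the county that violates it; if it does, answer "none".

Standard quotas: Blue 2.873, Red 8.951, Amber 5.098, Green 6.078.
Adams allocation: Blue 3, Red 9, Amber 5, Green 6.
Every allocation lies between the lower and upper quota.

none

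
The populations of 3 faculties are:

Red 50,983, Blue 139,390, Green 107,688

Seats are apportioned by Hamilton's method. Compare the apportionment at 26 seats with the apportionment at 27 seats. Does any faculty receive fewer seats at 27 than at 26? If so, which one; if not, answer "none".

At 26 seats: Red 5, Blue 12, Green 9.
At 27 seats: Red 4, Blue 13, Green 10.
Red drops from 5 to 4.

Red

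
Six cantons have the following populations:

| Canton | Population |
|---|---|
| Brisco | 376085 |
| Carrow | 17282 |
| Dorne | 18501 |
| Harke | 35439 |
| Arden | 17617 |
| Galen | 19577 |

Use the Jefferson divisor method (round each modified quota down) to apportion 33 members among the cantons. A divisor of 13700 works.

With modified divisor 13700: modified quotas Brisco 27.451, Carrow 1.261, Dorne 1.350, Harke 2.587, Arden 1.286, Galen 1.429.
Rounding down: Brisco 27, Carrow 1, Dorne 1, Harke 2, Arden 1, Galen 1 (total 33).

Brisco: 27; Carrow: 1; Dorne: 1; Harke: 2; Arden: 1; Galen: 1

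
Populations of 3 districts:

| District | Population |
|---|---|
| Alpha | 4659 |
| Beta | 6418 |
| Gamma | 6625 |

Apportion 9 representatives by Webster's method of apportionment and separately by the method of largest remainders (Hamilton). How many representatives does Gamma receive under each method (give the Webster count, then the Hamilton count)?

Webster: Alpha 2, Beta 3, Gamma 4.
Hamilton: Alpha 3, Beta 3, Gamma 3.
Gamma gets 4 under Webster and 3 under Hamilton.

4 and 3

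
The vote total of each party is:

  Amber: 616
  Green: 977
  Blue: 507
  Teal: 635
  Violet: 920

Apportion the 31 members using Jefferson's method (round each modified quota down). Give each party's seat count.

Standard divisor 3655/31 ≈ 117.903; standard quotas: Amber 5.225, Green 8.286, Blue 4.300, Teal 5.386, Violet 7.803.
Rounding down gives 5, 8, 4, 5, 7 = 29 seats, so the divisor must be adjusted.
With modified divisor 107: modified quotas Amber 5.757, Green 9.131, Blue 4.738, Teal 5.935, Violet 8.598.
Rounding down: Amber 5, Green 9, Blue 4, Teal 5, Violet 8 (total 31).

Amber 5, Green 9, Blue 4, Teal 5, Violet 8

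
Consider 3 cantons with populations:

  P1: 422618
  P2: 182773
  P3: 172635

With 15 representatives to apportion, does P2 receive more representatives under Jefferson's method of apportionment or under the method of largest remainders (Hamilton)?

Jefferson: P1 9, P2 3, P3 3.
Hamilton: P1 8, P2 4, P3 3.
P2 gets 3 under Jefferson and 4 under Hamilton.

Hamilton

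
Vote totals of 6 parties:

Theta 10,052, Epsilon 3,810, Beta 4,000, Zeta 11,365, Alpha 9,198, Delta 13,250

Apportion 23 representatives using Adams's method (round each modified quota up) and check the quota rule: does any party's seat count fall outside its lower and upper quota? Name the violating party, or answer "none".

none

Standard quotas: Theta 4.474, Epsilon 1.696, Beta 1.780, Zeta 5.058, Alpha 4.094, Delta 5.897.
Adams allocation: Theta 4, Epsilon 2, Beta 2, Zeta 5, Alpha 4, Delta 6.
Every allocation lies between the lower and upper quota.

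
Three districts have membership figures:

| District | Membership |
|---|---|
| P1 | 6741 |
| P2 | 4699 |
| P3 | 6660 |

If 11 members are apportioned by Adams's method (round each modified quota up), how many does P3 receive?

4

Standard divisor 18100/11 ≈ 1645.455; standard quotas: P1 4.097, P2 2.856, P3 4.048.
Rounding up gives 5, 3, 5 = 13 seats, so the divisor must be adjusted.
With modified divisor 2000: modified quotas P1 3.370, P2 2.349, P3 3.330.
Rounding up: P1 4, P2 3, P3 4 (total 11).
P3 receives 4.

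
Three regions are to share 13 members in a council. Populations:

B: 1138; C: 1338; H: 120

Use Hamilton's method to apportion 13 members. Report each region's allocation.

Total 2596; standard divisor 2596/13 ≈ 199.692.
Standard quotas: B 5.699, C 6.700, H 0.601.
Lower quotas: B 5, C 6, H 0 (sum 11, leaving 2 seats).
Remainders in descending order: C 0.700, B 0.699, H 0.601.
The surplus seats go to C, B.

B=6, C=7, H=0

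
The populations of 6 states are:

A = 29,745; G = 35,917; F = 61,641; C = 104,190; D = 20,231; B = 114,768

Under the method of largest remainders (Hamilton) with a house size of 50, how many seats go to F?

The standard divisor is 366492/50 ≈ 7329.84.
Standard quotas: A 4.0581, G 4.9001, F 8.4096, C 14.2145, D 2.7601, B 15.6576.
Lower quotas: A 4, G 4, F 8, C 14, D 2, B 15 (sum 47, leaving 3 seats).
Remainders in descending order: G 0.9001, D 0.7601, B 0.6576, F 0.4096, C 0.2145, A 0.0581.
The surplus seats go to G, D, B.
F receives 8.

8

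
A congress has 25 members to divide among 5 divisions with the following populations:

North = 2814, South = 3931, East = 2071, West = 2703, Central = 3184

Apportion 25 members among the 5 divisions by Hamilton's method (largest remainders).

North=5; South=7; East=3; West=5; Central=5

The standard divisor is 14703/25 ≈ 588.12.
Standard quotas: North 4.785, South 6.684, East 3.521, West 4.596, Central 5.414.
Lower quotas: North 4, South 6, East 3, West 4, Central 5 (sum 22, leaving 3 seats).
Remainders in descending order: North 0.785, South 0.684, West 0.596, East 0.521, Central 0.414.
Largest remainders: North, South, West receive the extra seats.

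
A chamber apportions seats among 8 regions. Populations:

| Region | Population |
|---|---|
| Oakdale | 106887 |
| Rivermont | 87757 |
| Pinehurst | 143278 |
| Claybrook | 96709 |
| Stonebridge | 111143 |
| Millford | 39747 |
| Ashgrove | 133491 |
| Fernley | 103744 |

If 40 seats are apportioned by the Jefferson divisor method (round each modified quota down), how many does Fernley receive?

5

Standard divisor 822756/40 ≈ 20568.9; standard quotas: Oakdale 5.197, Rivermont 4.266, Pinehurst 6.966, Claybrook 4.702, Stonebridge 5.403, Millford 1.932, Ashgrove 6.490, Fernley 5.044.
Rounding down gives 5, 4, 6, 4, 5, 1, 6, 5 = 36 seats, so the divisor must be adjusted.
With modified divisor 18800: modified quotas Oakdale 5.685, Rivermont 4.668, Pinehurst 7.621, Claybrook 5.144, Stonebridge 5.912, Millford 2.114, Ashgrove 7.101, Fernley 5.518.
Rounding down: Oakdale 5, Rivermont 4, Pinehurst 7, Claybrook 5, Stonebridge 5, Millford 2, Ashgrove 7, Fernley 5 (total 40).
Fernley receives 5.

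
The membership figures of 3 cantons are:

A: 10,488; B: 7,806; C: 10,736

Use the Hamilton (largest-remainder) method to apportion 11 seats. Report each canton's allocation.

Standard divisor: 29030 ÷ 11 ≈ 2639.091.
Standard quotas: A 3.9741, B 2.9578, C 4.0681.
Lower quotas: A 3, B 2, C 4 (sum 9, leaving 2 seats).
Remainders in descending order: A 0.9741, B 0.9578, C 0.0681.
Largest remainders: A, B receive the extra seats.

A: 4, B: 3, C: 4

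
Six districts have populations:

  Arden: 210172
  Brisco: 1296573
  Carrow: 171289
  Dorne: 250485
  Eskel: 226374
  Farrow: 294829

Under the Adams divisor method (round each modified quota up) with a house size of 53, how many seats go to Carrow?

Standard divisor 2449722/53 ≈ 46221.17; standard quotas: Arden 4.547, Brisco 28.051, Carrow 3.706, Dorne 5.419, Eskel 4.898, Farrow 6.379.
Rounding up gives 5, 29, 4, 6, 5, 7 = 56 seats, so the divisor must be adjusted.
With modified divisor 49500: modified quotas Arden 4.246, Brisco 26.193, Carrow 3.460, Dorne 5.060, Eskel 4.573, Farrow 5.956.
Rounding up: Arden 5, Brisco 27, Carrow 4, Dorne 6, Eskel 5, Farrow 6 (total 53).
Carrow receives 4.

4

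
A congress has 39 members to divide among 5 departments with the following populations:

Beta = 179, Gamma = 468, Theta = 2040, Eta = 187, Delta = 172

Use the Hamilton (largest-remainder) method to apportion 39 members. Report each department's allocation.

Beta 2, Gamma 6, Theta 26, Eta 3, Delta 2

Total 3046; standard divisor 3046/39 ≈ 78.103.
Standard quotas: Beta 2.292, Gamma 5.992, Theta 26.120, Eta 2.394, Delta 2.202.
Lower quotas: Beta 2, Gamma 5, Theta 26, Eta 2, Delta 2 (sum 37, leaving 2 seats).
Remainders in descending order: Gamma 0.992, Eta 0.394, Beta 0.292, Delta 0.202, Theta 0.120.
Largest remainders: Gamma, Eta receive the extra seats.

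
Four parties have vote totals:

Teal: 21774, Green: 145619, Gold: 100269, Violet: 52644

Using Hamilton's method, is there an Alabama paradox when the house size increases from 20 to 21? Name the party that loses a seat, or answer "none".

Teal

At 20 seats: Teal 2, Green 9, Gold 6, Violet 3.
At 21 seats: Teal 1, Green 10, Gold 7, Violet 3.
Teal drops from 2 to 1.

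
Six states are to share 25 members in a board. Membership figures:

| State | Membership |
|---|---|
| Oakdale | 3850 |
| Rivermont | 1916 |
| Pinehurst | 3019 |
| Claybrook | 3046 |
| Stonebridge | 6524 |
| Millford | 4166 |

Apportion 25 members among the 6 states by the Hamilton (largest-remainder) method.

Oakdale 4; Rivermont 2; Pinehurst 3; Claybrook 4; Stonebridge 7; Millford 5

The standard divisor is 22521/25 ≈ 900.84.
Standard quotas: Oakdale 4.2738, Rivermont 2.1269, Pinehurst 3.3513, Claybrook 3.3813, Stonebridge 7.2421, Millford 4.6246.
Lower quotas: Oakdale 4, Rivermont 2, Pinehurst 3, Claybrook 3, Stonebridge 7, Millford 4 (sum 23, leaving 2 seats).
Remainders in descending order: Millford 0.6246, Claybrook 0.3813, Pinehurst 0.3513, Oakdale 0.2738, Stonebridge 0.2421, Rivermont 0.1269.
The surplus seats go to Millford, Claybrook.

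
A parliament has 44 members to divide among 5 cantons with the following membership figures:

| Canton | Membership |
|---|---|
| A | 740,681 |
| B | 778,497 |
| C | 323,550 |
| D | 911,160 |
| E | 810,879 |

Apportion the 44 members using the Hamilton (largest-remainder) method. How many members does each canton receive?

The standard divisor is 3564767/44 ≈ 81017.432.
Standard quotas: A 9.1422, B 9.6090, C 3.9936, D 11.2465, E 10.0087.
Lower quotas: A 9, B 9, C 3, D 11, E 10 (sum 42, leaving 2 seats).
Remainders in descending order: C 0.9936, B 0.6090, D 0.2465, A 0.1422, E 0.0087.
Largest remainders: C, B receive the extra seats.

A 9, B 10, C 4, D 11, E 10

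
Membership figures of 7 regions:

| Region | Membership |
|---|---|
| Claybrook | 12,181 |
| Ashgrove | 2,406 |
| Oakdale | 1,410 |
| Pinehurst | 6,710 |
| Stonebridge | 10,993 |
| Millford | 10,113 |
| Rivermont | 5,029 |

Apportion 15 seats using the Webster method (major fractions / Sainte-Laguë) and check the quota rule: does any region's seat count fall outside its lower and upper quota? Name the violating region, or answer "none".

Standard quotas: Claybrook 3.741, Ashgrove 0.739, Oakdale 0.433, Pinehurst 2.061, Stonebridge 3.376, Millford 3.106, Rivermont 1.544.
Webster allocation: Claybrook 4, Ashgrove 1, Oakdale 0, Pinehurst 2, Stonebridge 3, Millford 3, Rivermont 2.
Every allocation lies between the lower and upper quota.

none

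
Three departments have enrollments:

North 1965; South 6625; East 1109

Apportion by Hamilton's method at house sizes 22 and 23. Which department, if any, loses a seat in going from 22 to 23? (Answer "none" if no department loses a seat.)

East

At 22 seats: North 4, South 15, East 3.
At 23 seats: North 5, South 16, East 2.
East drops from 3 to 2.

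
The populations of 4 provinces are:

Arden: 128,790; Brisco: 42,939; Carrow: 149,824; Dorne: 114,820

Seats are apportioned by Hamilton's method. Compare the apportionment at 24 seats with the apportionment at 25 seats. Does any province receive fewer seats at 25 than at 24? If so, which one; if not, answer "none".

At 24 seats: Arden 7, Brisco 3, Carrow 8, Dorne 6.
At 25 seats: Arden 7, Brisco 2, Carrow 9, Dorne 7.
Brisco drops from 3 to 2.

Brisco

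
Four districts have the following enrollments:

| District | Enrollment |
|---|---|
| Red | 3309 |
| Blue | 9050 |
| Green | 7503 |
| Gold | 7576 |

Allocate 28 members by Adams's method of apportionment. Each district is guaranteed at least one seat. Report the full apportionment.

Red 4; Blue 9; Green 7; Gold 8

Standard divisor 27438/28 ≈ 979.929; standard quotas: Red 3.377, Blue 9.235, Green 7.657, Gold 7.731.
Rounding up gives 4, 10, 8, 8 = 30 seats, so the divisor must be adjusted.
With modified divisor 1077: modified quotas Red 3.072, Blue 8.403, Green 6.967, Gold 7.034.
Rounding up: Red 4, Blue 9, Green 7, Gold 8 (total 28).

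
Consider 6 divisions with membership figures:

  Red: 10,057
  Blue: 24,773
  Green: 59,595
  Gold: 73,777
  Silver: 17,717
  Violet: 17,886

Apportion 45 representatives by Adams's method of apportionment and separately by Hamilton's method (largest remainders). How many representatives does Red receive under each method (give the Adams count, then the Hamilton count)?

Adams: Red 3, Blue 6, Green 13, Gold 15, Silver 4, Violet 4.
Hamilton: Red 2, Blue 6, Green 13, Gold 16, Silver 4, Violet 4.
Red gets 3 under Adams and 2 under Hamilton.

3 and 2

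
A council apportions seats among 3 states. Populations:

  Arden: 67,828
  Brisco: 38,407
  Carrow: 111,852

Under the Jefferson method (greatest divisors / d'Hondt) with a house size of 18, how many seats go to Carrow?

Standard divisor 218087/18 ≈ 12115.944; standard quotas: Arden 5.598, Brisco 3.170, Carrow 9.232.
Rounding down gives 5, 3, 9 = 17 seats, so the divisor must be adjusted.
With modified divisor 11240: modified quotas Arden 6.035, Brisco 3.417, Carrow 9.951.
Rounding down: Arden 6, Brisco 3, Carrow 9 (total 18).
Carrow receives 9.

9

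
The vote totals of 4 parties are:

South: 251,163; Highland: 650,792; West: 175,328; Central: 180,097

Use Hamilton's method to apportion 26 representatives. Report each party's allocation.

Total 1257380; standard divisor 1257380/26 ≈ 48360.769.
Standard quotas: South 5.1935, Highland 13.4570, West 3.6254, Central 3.7240.
Lower quotas: South 5, Highland 13, West 3, Central 3 (sum 24, leaving 2 seats).
Remainders in descending order: Central 0.7240, West 0.6254, Highland 0.4570, South 0.1935.
Largest remainders: Central, West receive the extra seats.

South 5, Highland 13, West 4, Central 4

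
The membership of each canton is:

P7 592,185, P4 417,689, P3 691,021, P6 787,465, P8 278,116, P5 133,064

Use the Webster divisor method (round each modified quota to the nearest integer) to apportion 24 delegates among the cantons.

P7: 5, P4: 3, P3: 6, P6: 7, P8: 2, P5: 1

Standard divisor 2899540/24 ≈ 120814.167; standard quotas: P7 4.902, P4 3.457, P3 5.720, P6 6.518, P8 2.302, P5 1.101.
Rounding to the nearest integer gives P7 5, P4 3, P3 6, P6 7, P8 2, P5 1 — total 24, matching the house size, so no adjustment is needed.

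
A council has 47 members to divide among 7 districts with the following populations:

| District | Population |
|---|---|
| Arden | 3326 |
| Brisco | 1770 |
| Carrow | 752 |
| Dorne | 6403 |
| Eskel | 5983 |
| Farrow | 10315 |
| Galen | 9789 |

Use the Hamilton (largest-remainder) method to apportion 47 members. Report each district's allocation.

Standard divisor: 38338 ÷ 47 ≈ 815.702.
Standard quotas: Arden 4.0775, Brisco 2.1699, Carrow 0.9219, Dorne 7.8497, Eskel 7.3348, Farrow 12.6455, Galen 12.0007.
Lower quotas: Arden 4, Brisco 2, Carrow 0, Dorne 7, Eskel 7, Farrow 12, Galen 12 (sum 44, leaving 3 seats).
Remainders in descending order: Carrow 0.9219, Dorne 0.8497, Farrow 0.6455, Eskel 0.3348, Brisco 0.1699, Arden 0.0775, Galen 0.0007.
The surplus seats go to Carrow, Dorne, Farrow.

Arden: 4, Brisco: 2, Carrow: 1, Dorne: 8, Eskel: 7, Farrow: 13, Galen: 12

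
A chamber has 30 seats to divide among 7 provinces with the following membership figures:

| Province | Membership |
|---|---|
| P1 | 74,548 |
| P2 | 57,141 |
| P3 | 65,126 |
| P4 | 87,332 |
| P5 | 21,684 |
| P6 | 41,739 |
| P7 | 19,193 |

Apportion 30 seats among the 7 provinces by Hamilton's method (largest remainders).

Total 366763; standard divisor 366763/30 ≈ 12225.433.
Standard quotas: P1 6.0978, P2 4.6739, P3 5.3271, P4 7.1435, P5 1.7737, P6 3.4141, P7 1.5699.
Lower quotas: P1 6, P2 4, P3 5, P4 7, P5 1, P6 3, P7 1 (sum 27, leaving 3 seats).
Remainders in descending order: P5 0.7737, P2 0.6739, P7 0.5699, P6 0.4141, P3 0.3271, P4 0.1435, P1 0.0978.
The surplus seats go to P5, P2, P7.

P1 6, P2 5, P3 5, P4 7, P5 2, P6 3, P7 2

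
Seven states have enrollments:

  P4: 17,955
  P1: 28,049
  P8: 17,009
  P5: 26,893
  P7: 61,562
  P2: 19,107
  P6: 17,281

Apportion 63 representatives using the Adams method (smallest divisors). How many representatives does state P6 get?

Standard divisor 187856/63 ≈ 2981.841; standard quotas: P4 6.021, P1 9.407, P8 5.704, P5 9.019, P7 20.646, P2 6.408, P6 5.795.
Rounding up gives 7, 10, 6, 10, 21, 7, 6 = 67 seats, so the divisor must be adjusted.
With modified divisor 3150: modified quotas P4 5.700, P1 8.904, P8 5.400, P5 8.537, P7 19.543, P2 6.066, P6 5.486.
Rounding up: P4 6, P1 9, P8 6, P5 9, P7 20, P2 7, P6 6 (total 63).
P6 receives 6.

6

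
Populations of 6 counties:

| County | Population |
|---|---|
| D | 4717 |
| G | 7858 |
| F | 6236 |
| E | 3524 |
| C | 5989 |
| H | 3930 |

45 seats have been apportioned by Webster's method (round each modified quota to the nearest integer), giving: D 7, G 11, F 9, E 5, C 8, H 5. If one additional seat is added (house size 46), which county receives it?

H

Priority for the next seat is population ÷ (current seats + 0.5).
Priorities: D 628.933, G 683.304, F 656.421, E 640.727, C 704.588, H 714.545.
Highest priority: H.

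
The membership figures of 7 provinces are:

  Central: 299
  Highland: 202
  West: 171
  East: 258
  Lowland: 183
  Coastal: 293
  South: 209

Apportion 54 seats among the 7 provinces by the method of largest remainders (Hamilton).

Central 10, Highland 7, West 6, East 8, Lowland 6, Coastal 10, South 7

The standard divisor is 1615/54 ≈ 29.907.
Standard quotas: Central 9.998, Highland 6.754, West 5.718, East 8.627, Lowland 6.119, Coastal 9.797, South 6.988.
Lower quotas: Central 9, Highland 6, West 5, East 8, Lowland 6, Coastal 9, South 6 (sum 49, leaving 5 seats).
Remainders in descending order: Central 0.998, South 0.988, Coastal 0.797, Highland 0.754, West 0.718, East 0.627, Lowland 0.119.
Largest remainders: Central, South, Coastal, Highland, West receive the extra seats.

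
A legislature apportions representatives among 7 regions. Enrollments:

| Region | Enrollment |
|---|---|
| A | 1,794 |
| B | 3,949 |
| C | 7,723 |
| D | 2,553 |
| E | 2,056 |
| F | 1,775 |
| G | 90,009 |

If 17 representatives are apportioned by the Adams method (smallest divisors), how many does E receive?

Standard divisor 109859/17 ≈ 6462.294; standard quotas: A 0.278, B 0.611, C 1.195, D 0.395, E 0.318, F 0.275, G 13.928.
Rounding up gives 1, 1, 2, 1, 1, 1, 14 = 21 seats, so the divisor must be adjusted.
With modified divisor 8600: modified quotas A 0.209, B 0.459, C 0.898, D 0.297, E 0.239, F 0.206, G 10.466.
Rounding up: A 1, B 1, C 1, D 1, E 1, F 1, G 11 (total 17).
E receives 1.

1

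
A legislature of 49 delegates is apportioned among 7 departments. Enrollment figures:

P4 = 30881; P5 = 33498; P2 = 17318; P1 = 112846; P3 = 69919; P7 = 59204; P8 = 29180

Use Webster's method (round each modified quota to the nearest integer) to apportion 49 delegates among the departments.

Standard divisor 352846/49 ≈ 7200.939; standard quotas: P4 4.288, P5 4.652, P2 2.405, P1 15.671, P3 9.710, P7 8.222, P8 4.052.
Rounding to the nearest integer gives P4 4, P5 5, P2 2, P1 16, P3 10, P7 8, P8 4 — total 49, matching the house size, so no adjustment is needed.

P4: 4, P5: 5, P2: 2, P1: 16, P3: 10, P7: 8, P8: 4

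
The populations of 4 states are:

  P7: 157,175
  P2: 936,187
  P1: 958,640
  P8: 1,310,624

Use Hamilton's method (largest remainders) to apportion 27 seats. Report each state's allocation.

Total 3362626; standard divisor 3362626/27 ≈ 124541.704.
Standard quotas: P7 1.2620, P2 7.5171, P1 7.6973, P8 10.5236.
Lower quotas: P7 1, P2 7, P1 7, P8 10 (sum 25, leaving 2 seats).
Remainders in descending order: P1 0.6973, P8 0.5236, P2 0.5171, P7 0.2620.
The surplus seats go to P1, P8.

P7=1; P2=7; P1=8; P8=11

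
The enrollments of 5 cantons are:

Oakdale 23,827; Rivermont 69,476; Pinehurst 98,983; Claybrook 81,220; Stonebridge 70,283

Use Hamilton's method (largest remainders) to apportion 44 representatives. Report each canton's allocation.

Oakdale 3, Rivermont 9, Pinehurst 13, Claybrook 10, Stonebridge 9

Total 343789; standard divisor 343789/44 ≈ 7813.386.
Standard quotas: Oakdale 3.0495, Rivermont 8.8919, Pinehurst 12.6684, Claybrook 10.3950, Stonebridge 8.9952.
Lower quotas: Oakdale 3, Rivermont 8, Pinehurst 12, Claybrook 10, Stonebridge 8 (sum 41, leaving 3 seats).
Remainders in descending order: Stonebridge 0.9952, Rivermont 0.8919, Pinehurst 0.6684, Claybrook 0.3950, Oakdale 0.0495.
The surplus seats go to Stonebridge, Rivermont, Pinehurst.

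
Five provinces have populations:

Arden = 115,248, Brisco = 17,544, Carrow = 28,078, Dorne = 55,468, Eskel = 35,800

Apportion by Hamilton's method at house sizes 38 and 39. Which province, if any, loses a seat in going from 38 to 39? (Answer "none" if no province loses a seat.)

At 38 seats: Arden 17, Brisco 3, Carrow 4, Dorne 8, Eskel 6.
At 39 seats: Arden 18, Brisco 3, Carrow 4, Dorne 9, Eskel 5.
Eskel drops from 6 to 5.

Eskel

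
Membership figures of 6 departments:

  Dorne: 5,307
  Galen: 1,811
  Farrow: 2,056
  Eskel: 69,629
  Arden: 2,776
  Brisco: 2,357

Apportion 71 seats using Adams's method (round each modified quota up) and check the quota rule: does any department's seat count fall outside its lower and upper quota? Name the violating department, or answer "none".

Eskel

Standard quotas: Dorne 4.489, Galen 1.532, Farrow 1.739, Eskel 58.898, Arden 2.348, Brisco 1.994.
Adams allocation: Dorne 5, Galen 2, Farrow 2, Eskel 57, Arden 3, Brisco 2.
Eskel has quota 58.898 (lower 58, upper 59) but receives 57 — outside the quota interval.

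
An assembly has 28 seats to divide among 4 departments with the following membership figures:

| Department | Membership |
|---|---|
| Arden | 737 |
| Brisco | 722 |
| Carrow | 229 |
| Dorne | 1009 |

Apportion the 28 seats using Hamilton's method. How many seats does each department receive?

Arden 8; Brisco 8; Carrow 2; Dorne 10

The standard divisor is 2697/28 ≈ 96.321.
Standard quotas: Arden 7.651, Brisco 7.496, Carrow 2.377, Dorne 10.475.
Lower quotas: Arden 7, Brisco 7, Carrow 2, Dorne 10 (sum 26, leaving 2 seats).
Remainders in descending order: Arden 0.651, Brisco 0.496, Dorne 0.475, Carrow 0.377.
The surplus seats go to Arden, Brisco.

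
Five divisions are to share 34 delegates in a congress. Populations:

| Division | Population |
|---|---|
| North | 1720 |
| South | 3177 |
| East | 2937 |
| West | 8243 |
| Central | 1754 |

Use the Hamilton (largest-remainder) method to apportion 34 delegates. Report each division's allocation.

North 3; South 6; East 6; West 16; Central 3

The standard divisor is 17831/34 ≈ 524.441.
Standard quotas: North 3.2797, South 6.0579, East 5.6002, West 15.7177, Central 3.3445.
Lower quotas: North 3, South 6, East 5, West 15, Central 3 (sum 32, leaving 2 seats).
Remainders in descending order: West 0.7177, East 0.6002, Central 0.3445, North 0.2797, South 0.0579.
Largest remainders: West, East receive the extra seats.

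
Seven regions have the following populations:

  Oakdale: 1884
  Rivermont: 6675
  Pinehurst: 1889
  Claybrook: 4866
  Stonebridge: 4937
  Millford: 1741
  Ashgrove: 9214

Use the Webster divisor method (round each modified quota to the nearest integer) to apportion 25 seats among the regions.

Standard divisor 31206/25 ≈ 1248.24; standard quotas: Oakdale 1.509, Rivermont 5.348, Pinehurst 1.513, Claybrook 3.898, Stonebridge 3.955, Millford 1.395, Ashgrove 7.382.
Rounding to the nearest integer gives Oakdale 2, Rivermont 5, Pinehurst 2, Claybrook 4, Stonebridge 4, Millford 1, Ashgrove 7 — total 25, matching the house size, so no adjustment is needed.

Oakdale: 2, Rivermont: 5, Pinehurst: 2, Claybrook: 4, Stonebridge: 4, Millford: 1, Ashgrove: 7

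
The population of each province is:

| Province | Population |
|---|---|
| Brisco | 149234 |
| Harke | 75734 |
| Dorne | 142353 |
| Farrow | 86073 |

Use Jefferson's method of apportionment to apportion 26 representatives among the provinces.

Standard divisor 453394/26 ≈ 17438.231; standard quotas: Brisco 8.558, Harke 4.343, Dorne 8.163, Farrow 4.936.
Rounding down gives 8, 4, 8, 4 = 24 seats, so the divisor must be adjusted.
With modified divisor 16200: modified quotas Brisco 9.212, Harke 4.675, Dorne 8.787, Farrow 5.313.
Rounding down: Brisco 9, Harke 4, Dorne 8, Farrow 5 (total 26).

Brisco 9, Harke 4, Dorne 8, Farrow 5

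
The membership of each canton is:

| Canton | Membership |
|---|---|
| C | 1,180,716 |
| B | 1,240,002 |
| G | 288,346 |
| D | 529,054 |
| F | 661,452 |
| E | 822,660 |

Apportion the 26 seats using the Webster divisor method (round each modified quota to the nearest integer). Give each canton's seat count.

C=6, B=7, G=2, D=3, F=4, E=4

Standard divisor 4722230/26 ≈ 181624.231; standard quotas: C 6.501, B 6.827, G 1.588, D 2.913, F 3.642, E 4.529.
Rounding to the nearest integer gives 7, 7, 2, 3, 4, 5 = 28 seats, so the divisor must be adjusted.
With modified divisor 185900: modified quotas C 6.351, B 6.670, G 1.551, D 2.846, F 3.558, E 4.425.
Rounding to the nearest integer: C 6, B 7, G 2, D 3, F 4, E 4 (total 26).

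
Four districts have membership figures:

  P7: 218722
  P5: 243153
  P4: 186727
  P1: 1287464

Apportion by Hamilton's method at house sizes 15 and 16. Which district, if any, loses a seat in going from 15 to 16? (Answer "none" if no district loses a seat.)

At 15 seats: P7 2, P5 2, P4 1, P1 10.
At 16 seats: P7 2, P5 2, P4 1, P1 11.
No district's allocation decreased.

none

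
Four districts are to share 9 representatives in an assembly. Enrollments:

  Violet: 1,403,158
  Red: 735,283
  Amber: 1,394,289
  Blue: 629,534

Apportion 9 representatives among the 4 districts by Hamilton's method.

Violet=3, Red=2, Amber=3, Blue=1

Standard divisor: 4162264 ÷ 9 ≈ 462473.778.
Standard quotas: Violet 3.0340, Red 1.5899, Amber 3.0148, Blue 1.3612.
Lower quotas: Violet 3, Red 1, Amber 3, Blue 1 (sum 8, leaving 1 seat).
Remainders in descending order: Red 0.5899, Blue 0.3612, Violet 0.0340, Amber 0.0148.
The surplus seat goes to Red.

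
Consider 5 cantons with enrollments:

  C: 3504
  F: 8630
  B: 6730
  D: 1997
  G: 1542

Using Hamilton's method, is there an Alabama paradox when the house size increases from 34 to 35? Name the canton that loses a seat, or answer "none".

G

At 34 seats: C 5, F 13, B 10, D 3, G 3.
At 35 seats: C 5, F 14, B 11, D 3, G 2.
G drops from 3 to 2.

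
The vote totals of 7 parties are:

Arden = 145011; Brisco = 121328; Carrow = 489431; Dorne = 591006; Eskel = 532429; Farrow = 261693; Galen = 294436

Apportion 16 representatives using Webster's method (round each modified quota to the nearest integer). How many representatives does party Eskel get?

3

Standard divisor 2435334/16 ≈ 152208.375; standard quotas: Arden 0.953, Brisco 0.797, Carrow 3.216, Dorne 3.883, Eskel 3.498, Farrow 1.719, Galen 1.934.
Rounding to the nearest integer gives Arden 1, Brisco 1, Carrow 3, Dorne 4, Eskel 3, Farrow 2, Galen 2 — total 16, matching the house size, so no adjustment is needed.
Eskel receives 3.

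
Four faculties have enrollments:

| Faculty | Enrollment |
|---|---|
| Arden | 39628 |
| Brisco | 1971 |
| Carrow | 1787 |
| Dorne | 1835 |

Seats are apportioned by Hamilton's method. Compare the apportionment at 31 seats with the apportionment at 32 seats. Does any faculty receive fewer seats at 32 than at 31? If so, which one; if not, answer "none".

none

At 31 seats: Arden 27, Brisco 2, Carrow 1, Dorne 1.
At 32 seats: Arden 28, Brisco 2, Carrow 1, Dorne 1.
No faculty's allocation decreased.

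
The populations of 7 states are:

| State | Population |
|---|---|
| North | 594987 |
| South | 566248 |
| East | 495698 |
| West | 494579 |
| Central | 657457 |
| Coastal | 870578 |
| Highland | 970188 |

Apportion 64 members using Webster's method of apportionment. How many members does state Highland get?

13

Standard divisor 4649735/64 ≈ 72652.109; standard quotas: North 8.190, South 7.794, East 6.823, West 6.807, Central 9.049, Coastal 11.983, Highland 13.354.
Rounding to the nearest integer gives North 8, South 8, East 7, West 7, Central 9, Coastal 12, Highland 13 — total 64, matching the house size, so no adjustment is needed.
Highland receives 13.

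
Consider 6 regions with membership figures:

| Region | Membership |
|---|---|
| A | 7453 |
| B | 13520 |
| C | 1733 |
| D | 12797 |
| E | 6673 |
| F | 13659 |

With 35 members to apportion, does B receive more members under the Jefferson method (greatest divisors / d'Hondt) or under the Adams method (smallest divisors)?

Jefferson: A 4, B 9, C 1, D 8, E 4, F 9.
Adams: A 5, B 8, C 2, D 8, E 4, F 8.
B gets 9 under Jefferson and 8 under Adams.

Jefferson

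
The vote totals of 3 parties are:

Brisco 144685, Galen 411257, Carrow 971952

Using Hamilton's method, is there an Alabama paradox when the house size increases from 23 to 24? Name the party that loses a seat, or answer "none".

At 23 seats: Brisco 2, Galen 6, Carrow 15.
At 24 seats: Brisco 2, Galen 7, Carrow 15.
No party's allocation decreased.

none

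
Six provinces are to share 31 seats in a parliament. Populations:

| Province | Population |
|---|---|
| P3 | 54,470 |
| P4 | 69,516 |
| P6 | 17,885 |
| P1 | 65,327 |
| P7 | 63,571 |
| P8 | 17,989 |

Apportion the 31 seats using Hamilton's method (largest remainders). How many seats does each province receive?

P3=6; P4=7; P6=2; P1=7; P7=7; P8=2

Total 288758; standard divisor 288758/31 ≈ 9314.774.
Standard quotas: P3 5.8477, P4 7.4630, P6 1.9201, P1 7.0133, P7 6.8247, P8 1.9312.
Lower quotas: P3 5, P4 7, P6 1, P1 7, P7 6, P8 1 (sum 27, leaving 4 seats).
Remainders in descending order: P8 0.9312, P6 0.9201, P3 0.8477, P7 0.8247, P4 0.4630, P1 0.0133.
Largest remainders: P8, P6, P3, P7 receive the extra seats.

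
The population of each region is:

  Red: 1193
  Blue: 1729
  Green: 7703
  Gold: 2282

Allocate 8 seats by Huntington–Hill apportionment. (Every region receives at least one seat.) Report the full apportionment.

With divisor 1668: modified quotas Red 0.715, Blue 1.037, Green 4.618, Gold 1.368.
Geometric-mean thresholds: Red (min 1), Blue √(1·2)=1.414, Green √(4·5)=4.472, Gold √(1·2)=1.414.
Each quota rounded against its threshold gives Red 1, Blue 1, Green 5, Gold 1 (total 8).

Red 1, Blue 1, Green 5, Gold 1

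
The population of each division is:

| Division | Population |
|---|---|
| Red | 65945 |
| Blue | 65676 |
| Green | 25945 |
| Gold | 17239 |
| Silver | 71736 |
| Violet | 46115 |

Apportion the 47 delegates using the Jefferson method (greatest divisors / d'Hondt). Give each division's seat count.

Standard divisor 292656/47 ≈ 6226.723; standard quotas: Red 10.591, Blue 10.547, Green 4.167, Gold 2.769, Silver 11.521, Violet 7.406.
Rounding down gives 10, 10, 4, 2, 11, 7 = 44 seats, so the divisor must be adjusted.
With modified divisor 5900: modified quotas Red 11.177, Blue 11.132, Green 4.397, Gold 2.922, Silver 12.159, Violet 7.816.
Rounding down: Red 11, Blue 11, Green 4, Gold 2, Silver 12, Violet 7 (total 47).

Red 11, Blue 11, Green 4, Gold 2, Silver 12, Violet 7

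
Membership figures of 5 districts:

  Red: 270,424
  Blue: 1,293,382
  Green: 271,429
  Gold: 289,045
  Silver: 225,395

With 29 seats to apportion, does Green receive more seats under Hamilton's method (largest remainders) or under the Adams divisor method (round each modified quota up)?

Hamilton: Red 3, Blue 16, Green 3, Gold 4, Silver 3.
Adams: Red 3, Blue 15, Green 4, Gold 4, Silver 3.
Green gets 3 under Hamilton and 4 under Adams.

Adams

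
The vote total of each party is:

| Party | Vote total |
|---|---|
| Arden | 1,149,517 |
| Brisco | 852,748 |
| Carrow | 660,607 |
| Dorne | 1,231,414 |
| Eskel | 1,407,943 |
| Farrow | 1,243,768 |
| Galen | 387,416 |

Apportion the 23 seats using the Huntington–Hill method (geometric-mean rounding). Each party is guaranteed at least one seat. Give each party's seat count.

With divisor 296470: modified quotas Arden 3.877, Brisco 2.876, Carrow 2.228, Dorne 4.154, Eskel 4.749, Farrow 4.195, Galen 1.307.
Geometric-mean thresholds: Arden √(3·4)=3.464, Brisco √(2·3)=2.449, Carrow √(2·3)=2.449, Dorne √(4·5)=4.472, Eskel √(4·5)=4.472, Farrow √(4·5)=4.472, Galen √(1·2)=1.414.
Each quota rounded against its threshold gives Arden 4, Brisco 3, Carrow 2, Dorne 4, Eskel 5, Farrow 4, Galen 1 (total 23).

Arden 4; Brisco 3; Carrow 2; Dorne 4; Eskel 5; Farrow 4; Galen 1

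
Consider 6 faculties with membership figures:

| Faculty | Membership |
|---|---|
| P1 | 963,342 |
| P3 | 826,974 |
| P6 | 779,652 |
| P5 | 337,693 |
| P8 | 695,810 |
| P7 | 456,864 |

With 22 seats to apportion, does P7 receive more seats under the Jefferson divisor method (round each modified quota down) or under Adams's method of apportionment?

Adams

Jefferson: P1 5, P3 5, P6 4, P5 2, P8 4, P7 2.
Adams: P1 5, P3 4, P6 4, P5 2, P8 4, P7 3.
P7 gets 2 under Jefferson and 3 under Adams.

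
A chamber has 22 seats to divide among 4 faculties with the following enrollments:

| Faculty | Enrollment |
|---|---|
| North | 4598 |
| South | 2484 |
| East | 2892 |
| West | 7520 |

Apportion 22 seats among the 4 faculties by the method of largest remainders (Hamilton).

North 6; South 3; East 4; West 9

Total 17494; standard divisor 17494/22 ≈ 795.182.
Standard quotas: North 5.7823, South 3.1238, East 3.6369, West 9.4570.
Lower quotas: North 5, South 3, East 3, West 9 (sum 20, leaving 2 seats).
Remainders in descending order: North 0.7823, East 0.6369, West 0.4570, South 0.1238.
Largest remainders: North, East receive the extra seats.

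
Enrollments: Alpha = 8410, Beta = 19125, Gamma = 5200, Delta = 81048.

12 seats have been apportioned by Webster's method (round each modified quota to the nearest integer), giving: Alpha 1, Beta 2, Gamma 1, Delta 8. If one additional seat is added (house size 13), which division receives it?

Delta

Priority for the next seat is population ÷ (current seats + 0.5).
Priorities: Alpha 5606.667, Beta 7650.000, Gamma 3466.667, Delta 9535.059.
Highest priority: Delta.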